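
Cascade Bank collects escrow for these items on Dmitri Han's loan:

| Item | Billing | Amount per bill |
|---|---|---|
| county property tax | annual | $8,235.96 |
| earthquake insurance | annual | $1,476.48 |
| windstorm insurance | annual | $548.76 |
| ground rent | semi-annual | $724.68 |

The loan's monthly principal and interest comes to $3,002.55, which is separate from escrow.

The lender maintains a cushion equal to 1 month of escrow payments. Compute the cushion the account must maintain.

County property tax — $8,235.96 per year
Earthquake insurance — $1,476.48 per year
Windstorm insurance — $548.76 per year
Ground rent — $724.68 × 2 = $1,449.36 per year
Yearly total = $8,235.96 + $1,476.48 + $548.76 + $1,449.36 = $11,710.56
Monthly escrow = $11,710.56 / 12 = $975.88
Reserve = 1 × $975.88 = $975.88

$975.88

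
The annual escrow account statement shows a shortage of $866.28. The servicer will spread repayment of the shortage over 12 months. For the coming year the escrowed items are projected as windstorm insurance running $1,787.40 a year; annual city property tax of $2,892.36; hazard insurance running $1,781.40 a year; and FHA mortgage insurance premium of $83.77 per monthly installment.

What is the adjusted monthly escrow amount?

Windstorm insurance: $1,787.40/yr
City property tax: $2,892.36/yr
Hazard insurance: $1,781.40/yr
FHA mortgage insurance premium: $83.77 × 12 = $1,005.24/yr
Yearly total = $1,787.40 + $2,892.36 + $1,781.40 + $1,005.24 = $7,466.40
Monthly = $7,466.40 / 12 = $622.20
Shortage spread = $866.28 ÷ 12 = $72.19/mo
Adjusted monthly = $622.20 + $72.19 = $694.39

$694.39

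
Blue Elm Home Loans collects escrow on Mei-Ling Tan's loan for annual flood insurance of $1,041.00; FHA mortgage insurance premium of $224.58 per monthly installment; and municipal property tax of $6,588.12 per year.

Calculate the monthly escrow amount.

$860.34

Flood insurance — $1,041.00 per year
FHA mortgage insurance premium — $224.58 × 12 = $2,694.96 per year
Municipal property tax — $6,588.12 per year
Total annual escrow = $10,324.08
Monthly = $10,324.08 / 12 = $860.34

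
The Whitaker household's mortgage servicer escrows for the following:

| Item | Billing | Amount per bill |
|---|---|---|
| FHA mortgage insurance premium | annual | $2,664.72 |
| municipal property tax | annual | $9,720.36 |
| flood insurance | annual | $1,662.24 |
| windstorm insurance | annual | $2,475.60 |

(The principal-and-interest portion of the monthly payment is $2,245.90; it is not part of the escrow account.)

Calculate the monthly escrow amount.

FHA mortgage insurance premium: $2,664.72 annually
Municipal property tax: $9,720.36 annually
Flood insurance: $1,662.24 annually
Windstorm insurance: $2,475.60 annually
Total per year = $16,522.92
Monthly escrow = $16,522.92 / 12 = $1,376.91

$1,376.91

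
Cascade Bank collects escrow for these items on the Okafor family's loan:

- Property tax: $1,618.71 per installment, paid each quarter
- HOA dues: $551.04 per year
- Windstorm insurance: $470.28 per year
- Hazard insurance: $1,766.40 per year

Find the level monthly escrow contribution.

$771.88

Property tax: $1,618.71 × 4 = $6,474.84
HOA dues: $551.04
Windstorm insurance: $470.28
Hazard insurance: $1,766.40
Annual escrow total = $6,474.84 + $551.04 + $470.28 + $1,766.40 = $9,262.56
Monthly escrow = $9,262.56 ÷ 12 = $771.88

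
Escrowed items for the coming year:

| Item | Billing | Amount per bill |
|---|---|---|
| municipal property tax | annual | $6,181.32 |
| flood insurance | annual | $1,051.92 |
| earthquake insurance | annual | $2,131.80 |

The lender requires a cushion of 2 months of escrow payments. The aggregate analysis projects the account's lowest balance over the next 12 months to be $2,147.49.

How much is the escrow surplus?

$586.65

Municipal property tax: $6,181.32 per year
Flood insurance: $1,051.92 per year
Earthquake insurance: $2,131.80 per year
Annual escrow total = $9,365.04
Monthly = $9,365.04 / 12 = $780.42
Required cushion = 2 × $780.42 = $1,560.84
Excess over cushion: $2,147.49 − $1,560.84 = $586.65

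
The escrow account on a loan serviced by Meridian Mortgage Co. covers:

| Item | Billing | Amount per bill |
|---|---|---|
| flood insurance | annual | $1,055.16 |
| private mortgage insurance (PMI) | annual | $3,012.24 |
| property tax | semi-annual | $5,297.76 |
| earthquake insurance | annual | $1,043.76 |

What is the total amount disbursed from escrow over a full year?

$15,706.68

Flood insurance = $1,055.16 annually
Private mortgage insurance (PMI) = $3,012.24 annually
Property tax = $5,297.76 × 2 = $10,595.52 annually
Earthquake insurance = $1,043.76 annually
Total per year = $1,055.16 + $3,012.24 + $10,595.52 + $1,043.76 = $15,706.68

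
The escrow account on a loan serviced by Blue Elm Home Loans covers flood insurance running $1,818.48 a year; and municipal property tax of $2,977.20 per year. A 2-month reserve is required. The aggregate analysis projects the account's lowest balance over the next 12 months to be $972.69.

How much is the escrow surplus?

$173.41

Flood insurance — $1,818.48/yr
Municipal property tax — $2,977.20/yr
Yearly total = $1,818.48 + $2,977.20 = $4,795.68
Monthly = $4,795.68 ÷ 12 = $399.64
Required cushion = 2 × $399.64 = $799.28
Surplus = $972.69 − $799.28 = $173.41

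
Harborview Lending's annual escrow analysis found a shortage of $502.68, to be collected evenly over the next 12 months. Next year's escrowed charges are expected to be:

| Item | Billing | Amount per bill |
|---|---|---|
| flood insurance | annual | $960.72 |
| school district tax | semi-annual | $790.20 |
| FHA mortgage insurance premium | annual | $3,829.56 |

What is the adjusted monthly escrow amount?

$572.78

Flood insurance = $960.72 annually
School district tax = $790.20 × 2 = $1,580.40 annually
FHA mortgage insurance premium = $3,829.56 annually
Yearly total = $960.72 + $1,580.40 + $3,829.56 = $6,370.68
Base monthly escrow = $6,370.68 ÷ 12 = $530.89
Shortage spread = $502.68 / 12 = $41.89/mo
Adjusted monthly = $530.89 + $41.89 = $572.78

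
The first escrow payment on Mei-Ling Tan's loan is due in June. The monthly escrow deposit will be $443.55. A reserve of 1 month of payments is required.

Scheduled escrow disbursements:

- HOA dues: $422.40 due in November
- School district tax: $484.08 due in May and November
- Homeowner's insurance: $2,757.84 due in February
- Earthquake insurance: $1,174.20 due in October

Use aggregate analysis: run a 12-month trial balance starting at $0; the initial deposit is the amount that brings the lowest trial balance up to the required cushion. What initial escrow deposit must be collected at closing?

$1,290.12

Cushion = 1 × $443.55 = $443.55
Trial balance (start $0, +$443.55 each month, − disbursements):
  Jun: +$443.55 → $443.55
  Jul: +$443.55 → $887.10
  Aug: +$443.55 → $1,330.65
  Sep: +$443.55 → $1,774.20
  Oct: +$443.55 − $1,174.20 → $1,043.55
  Nov: +$443.55 − $906.48 → $580.62
  Dec: +$443.55 → $1,024.17
  Jan: +$443.55 → $1,467.72
  Feb: +$443.55 − $2,757.84 → -$846.57
  Mar: +$443.55 → -$403.02
  Apr: +$443.55 → $40.53
  May: +$443.55 − $484.08 → $0.00
Lowest trial balance = -$846.57 (Feb)
Initial deposit = cushion − low point = $443.55 − (-$846.57) = $1,290.12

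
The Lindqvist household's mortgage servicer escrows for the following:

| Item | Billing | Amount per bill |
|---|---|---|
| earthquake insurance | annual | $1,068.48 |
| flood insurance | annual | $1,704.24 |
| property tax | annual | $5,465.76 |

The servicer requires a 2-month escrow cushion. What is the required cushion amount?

Earthquake insurance: $1,068.48/yr
Flood insurance: $1,704.24/yr
Property tax: $5,465.76/yr
Annual escrow total = $1,068.48 + $1,704.24 + $5,465.76 = $8,238.48
Monthly = $8,238.48 / 12 = $686.54
Reserve = 2 × $686.54 = $1,373.08

$1,373.08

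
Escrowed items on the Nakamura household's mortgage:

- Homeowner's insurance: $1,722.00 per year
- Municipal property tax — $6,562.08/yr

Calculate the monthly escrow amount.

$690.34

Homeowner's insurance: $1,722.00
Municipal property tax: $6,562.08
Yearly total = $8,284.08
Monthly = $8,284.08 / 12 = $690.34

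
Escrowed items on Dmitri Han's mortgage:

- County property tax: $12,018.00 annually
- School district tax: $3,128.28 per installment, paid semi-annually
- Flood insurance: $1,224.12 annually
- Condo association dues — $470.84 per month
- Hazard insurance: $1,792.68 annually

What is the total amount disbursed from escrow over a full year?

County property tax — $12,018.00/yr
School district tax — $3,128.28 × 2 = $6,256.56/yr
Flood insurance — $1,224.12/yr
Condo association dues — $470.84 × 12 = $5,650.08/yr
Hazard insurance — $1,792.68/yr
Total per year = $12,018.00 + $6,256.56 + $1,224.12 + $5,650.08 + $1,792.68 = $26,941.44

$26,941.44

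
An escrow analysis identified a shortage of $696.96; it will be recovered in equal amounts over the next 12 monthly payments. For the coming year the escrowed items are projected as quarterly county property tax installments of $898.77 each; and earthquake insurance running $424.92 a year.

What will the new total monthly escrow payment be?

$393.08

County property tax: $898.77 × 4 = $3,595.08/yr
Earthquake insurance: $424.92/yr
Annual escrow total = $3,595.08 + $424.92 = $4,020.00
Per month = $4,020.00 / 12 = $335.00
Shortage spread = $696.96 ÷ 12 = $58.08/mo
Adjusted monthly = $335.00 + $58.08 = $393.08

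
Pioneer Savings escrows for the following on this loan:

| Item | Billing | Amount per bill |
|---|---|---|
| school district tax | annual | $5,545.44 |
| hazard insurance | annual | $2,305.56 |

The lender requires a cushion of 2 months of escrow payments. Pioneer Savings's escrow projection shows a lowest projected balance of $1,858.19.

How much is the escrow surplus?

$549.69

School district tax = $5,545.44
Hazard insurance = $2,305.56
Total annual escrow = $7,851.00
Base monthly escrow = $7,851.00 ÷ 12 = $654.25
Required cushion = 2 × $654.25 = $1,308.50
Surplus = $1,858.19 − $1,308.50 = $549.69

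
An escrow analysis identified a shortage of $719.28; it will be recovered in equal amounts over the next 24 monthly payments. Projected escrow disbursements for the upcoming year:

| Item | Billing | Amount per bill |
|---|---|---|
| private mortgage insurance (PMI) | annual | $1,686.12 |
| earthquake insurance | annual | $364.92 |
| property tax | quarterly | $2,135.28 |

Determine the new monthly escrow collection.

$912.65

Private mortgage insurance (PMI): $1,686.12/yr
Earthquake insurance: $364.92/yr
Property tax: $2,135.28 × 4 = $8,541.12/yr
Yearly total = $1,686.12 + $364.92 + $8,541.12 = $10,592.16
Base monthly escrow = $10,592.16 / 12 = $882.68
Shortage per month = $719.28 ÷ 24 = $29.97
Adjusted monthly = $882.68 + $29.97 = $912.65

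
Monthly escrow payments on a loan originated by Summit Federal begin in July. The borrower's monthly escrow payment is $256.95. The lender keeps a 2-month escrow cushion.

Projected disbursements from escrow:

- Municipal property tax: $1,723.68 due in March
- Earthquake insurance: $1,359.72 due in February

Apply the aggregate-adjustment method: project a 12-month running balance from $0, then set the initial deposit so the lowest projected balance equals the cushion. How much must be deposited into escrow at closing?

Cushion = 2 × $256.95 = $513.90
Trial balance (start $0, +$256.95 each month, − disbursements):
  Jul: +$256.95 → $256.95
  Aug: +$256.95 → $513.90
  Sep: +$256.95 → $770.85
  Oct: +$256.95 → $1,027.80
  Nov: +$256.95 → $1,284.75
  Dec: +$256.95 → $1,541.70
  Jan: +$256.95 → $1,798.65
  Feb: +$256.95 − $1,359.72 → $695.88
  Mar: +$256.95 − $1,723.68 → -$770.85
  Apr: +$256.95 → -$513.90
  May: +$256.95 → -$256.95
  Jun: +$256.95 → $0.00
Lowest trial balance = -$770.85 (Mar)
Initial deposit = cushion − low point = $513.90 − (-$770.85) = $1,284.75

$1,284.75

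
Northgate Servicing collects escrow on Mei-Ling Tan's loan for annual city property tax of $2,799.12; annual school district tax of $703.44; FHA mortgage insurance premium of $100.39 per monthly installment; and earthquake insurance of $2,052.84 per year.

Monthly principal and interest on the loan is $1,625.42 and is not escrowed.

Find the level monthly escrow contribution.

$563.34

City property tax = $2,799.12/yr
School district tax = $703.44/yr
FHA mortgage insurance premium = $100.39 × 12 = $1,204.68/yr
Earthquake insurance = $2,052.84/yr
Total annual escrow = $2,799.12 + $703.44 + $1,204.68 + $2,052.84 = $6,760.08
Monthly escrow = $6,760.08 / 12 = $563.34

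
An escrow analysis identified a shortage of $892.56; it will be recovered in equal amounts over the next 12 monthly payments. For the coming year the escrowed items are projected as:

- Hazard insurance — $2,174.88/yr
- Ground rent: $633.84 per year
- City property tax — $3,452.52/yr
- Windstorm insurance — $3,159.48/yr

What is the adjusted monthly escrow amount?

Hazard insurance — $2,174.88 annually
Ground rent — $633.84 annually
City property tax — $3,452.52 annually
Windstorm insurance — $3,159.48 annually
Total annual escrow = $2,174.88 + $633.84 + $3,452.52 + $3,159.48 = $9,420.72
Per month = $9,420.72 ÷ 12 = $785.06
Monthly shortage recovery: $892.56 / 12 = $74.38
New monthly escrow = $785.06 + $74.38 = $859.44

$859.44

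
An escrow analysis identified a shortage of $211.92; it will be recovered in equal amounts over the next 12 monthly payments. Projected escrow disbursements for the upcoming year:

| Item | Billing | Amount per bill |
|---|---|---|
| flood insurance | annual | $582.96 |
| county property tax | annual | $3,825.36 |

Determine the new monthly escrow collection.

Flood insurance: $582.96
County property tax: $3,825.36
Total per year = $4,408.32
Monthly escrow = $4,408.32 ÷ 12 = $367.36
Shortage spread = $211.92 / 12 = $17.66/mo
Adjusted monthly = $367.36 + $17.66 = $385.02

$385.02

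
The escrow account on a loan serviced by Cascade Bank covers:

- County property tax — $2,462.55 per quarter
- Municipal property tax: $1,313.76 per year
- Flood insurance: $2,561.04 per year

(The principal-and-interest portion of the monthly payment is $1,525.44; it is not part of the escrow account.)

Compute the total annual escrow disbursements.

$13,725.00

County property tax: $2,462.55 × 4 = $9,850.20
Municipal property tax: $1,313.76
Flood insurance: $2,561.04
Annual escrow total = $9,850.20 + $1,313.76 + $2,561.04 = $13,725.00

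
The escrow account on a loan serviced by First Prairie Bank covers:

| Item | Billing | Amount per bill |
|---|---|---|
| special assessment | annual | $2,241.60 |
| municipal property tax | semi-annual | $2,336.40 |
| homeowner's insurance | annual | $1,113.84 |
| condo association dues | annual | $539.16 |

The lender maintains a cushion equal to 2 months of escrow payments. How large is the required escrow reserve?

Special assessment: $2,241.60/yr
Municipal property tax: $2,336.40 × 2 = $4,672.80/yr
Homeowner's insurance: $1,113.84/yr
Condo association dues: $539.16/yr
Combined annual = $2,241.60 + $4,672.80 + $1,113.84 + $539.16 = $8,567.40
Monthly escrow = $8,567.40 / 12 = $713.95
Required cushion = 2 × $713.95 = $1,427.90

$1,427.90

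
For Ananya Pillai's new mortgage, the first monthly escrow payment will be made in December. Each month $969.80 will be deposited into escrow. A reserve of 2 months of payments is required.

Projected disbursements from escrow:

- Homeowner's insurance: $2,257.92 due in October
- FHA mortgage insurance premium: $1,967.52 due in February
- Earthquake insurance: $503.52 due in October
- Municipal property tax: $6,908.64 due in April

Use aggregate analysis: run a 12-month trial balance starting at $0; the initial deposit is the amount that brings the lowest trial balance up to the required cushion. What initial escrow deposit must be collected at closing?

Cushion = 2 × $969.80 = $1,939.60
Trial balance (start $0, +$969.80 each month, − disbursements):
  Dec: +$969.80 → $969.80
  Jan: +$969.80 → $1,939.60
  Feb: +$969.80 − $1,967.52 → $941.88
  Mar: +$969.80 → $1,911.68
  Apr: +$969.80 − $6,908.64 → -$4,027.16
  May: +$969.80 → -$3,057.36
  Jun: +$969.80 → -$2,087.56
  Jul: +$969.80 → -$1,117.76
  Aug: +$969.80 → -$147.96
  Sep: +$969.80 → $821.84
  Oct: +$969.80 − $2,761.44 → -$969.80
  Nov: +$969.80 → $0.00
Lowest trial balance = -$4,027.16 (Apr)
Initial deposit = cushion − low point = $1,939.60 − (-$4,027.16) = $5,966.76

$5,966.76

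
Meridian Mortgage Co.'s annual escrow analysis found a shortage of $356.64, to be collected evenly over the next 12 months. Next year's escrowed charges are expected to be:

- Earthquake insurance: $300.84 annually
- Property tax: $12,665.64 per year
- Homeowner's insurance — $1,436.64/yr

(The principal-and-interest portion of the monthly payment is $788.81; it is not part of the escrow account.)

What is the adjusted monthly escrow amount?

$1,229.98

Earthquake insurance: $300.84 per year
Property tax: $12,665.64 per year
Homeowner's insurance: $1,436.64 per year
Yearly total = $14,403.12
Monthly escrow = $14,403.12 / 12 = $1,200.26
Shortage spread = $356.64 ÷ 12 = $29.72/mo
Adjusted monthly = $1,200.26 + $29.72 = $1,229.98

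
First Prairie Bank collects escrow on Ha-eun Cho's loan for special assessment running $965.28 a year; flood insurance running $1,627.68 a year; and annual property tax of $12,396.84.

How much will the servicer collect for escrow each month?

Special assessment = $965.28/yr
Flood insurance = $1,627.68/yr
Property tax = $12,396.84/yr
Yearly total = $965.28 + $1,627.68 + $12,396.84 = $14,989.80
Monthly = $14,989.80 ÷ 12 = $1,249.15

$1,249.15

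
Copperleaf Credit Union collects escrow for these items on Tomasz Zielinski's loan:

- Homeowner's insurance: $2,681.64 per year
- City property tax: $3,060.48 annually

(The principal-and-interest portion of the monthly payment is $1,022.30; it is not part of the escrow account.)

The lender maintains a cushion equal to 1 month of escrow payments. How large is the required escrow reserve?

Homeowner's insurance = $2,681.64/yr
City property tax = $3,060.48/yr
Combined annual = $2,681.64 + $3,060.48 = $5,742.12
Base monthly escrow = $5,742.12 / 12 = $478.51
Reserve = 1 × $478.51 = $478.51

$478.51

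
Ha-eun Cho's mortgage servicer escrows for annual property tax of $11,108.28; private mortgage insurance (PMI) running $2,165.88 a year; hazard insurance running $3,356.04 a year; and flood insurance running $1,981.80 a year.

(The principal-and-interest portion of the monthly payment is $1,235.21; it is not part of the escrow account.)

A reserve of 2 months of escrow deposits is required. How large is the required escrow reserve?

Property tax — $11,108.28
Private mortgage insurance (PMI) — $2,165.88
Hazard insurance — $3,356.04
Flood insurance — $1,981.80
Annual escrow total = $18,612.00
Monthly escrow = $18,612.00 ÷ 12 = $1,551.00
Required cushion = 2 × $1,551.00 = $3,102.00

$3,102.00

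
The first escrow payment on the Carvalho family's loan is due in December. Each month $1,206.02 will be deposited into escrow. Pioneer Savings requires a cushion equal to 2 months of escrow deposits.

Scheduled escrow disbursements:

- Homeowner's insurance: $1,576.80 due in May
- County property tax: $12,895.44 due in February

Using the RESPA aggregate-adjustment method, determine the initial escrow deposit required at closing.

Cushion = 2 × $1,206.02 = $2,412.04
Trial balance (start $0, +$1,206.02 each month, − disbursements):
  Dec: +$1,206.02 → $1,206.02
  Jan: +$1,206.02 → $2,412.04
  Feb: +$1,206.02 − $12,895.44 → -$9,277.38
  Mar: +$1,206.02 → -$8,071.36
  Apr: +$1,206.02 → -$6,865.34
  May: +$1,206.02 − $1,576.80 → -$7,236.12
  Jun: +$1,206.02 → -$6,030.10
  Jul: +$1,206.02 → -$4,824.08
  Aug: +$1,206.02 → -$3,618.06
  Sep: +$1,206.02 → -$2,412.04
  Oct: +$1,206.02 → -$1,206.02
  Nov: +$1,206.02 → $0.00
Lowest trial balance = -$9,277.38 (Feb)
Initial deposit = cushion − low point = $2,412.04 − (-$9,277.38) = $11,689.42

$11,689.42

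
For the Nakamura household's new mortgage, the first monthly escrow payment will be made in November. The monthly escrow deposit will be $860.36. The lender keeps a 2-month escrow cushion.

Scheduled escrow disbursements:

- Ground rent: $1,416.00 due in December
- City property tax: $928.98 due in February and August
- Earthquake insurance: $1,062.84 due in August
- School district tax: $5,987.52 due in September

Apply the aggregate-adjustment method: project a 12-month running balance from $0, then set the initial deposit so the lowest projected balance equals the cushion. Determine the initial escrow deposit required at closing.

Cushion = 2 × $860.36 = $1,720.72
Trial balance (start $0, +$860.36 each month, − disbursements):
  Nov: +$860.36 → $860.36
  Dec: +$860.36 − $1,416.00 → $304.72
  Jan: +$860.36 → $1,165.08
  Feb: +$860.36 − $928.98 → $1,096.46
  Mar: +$860.36 → $1,956.82
  Apr: +$860.36 → $2,817.18
  May: +$860.36 → $3,677.54
  Jun: +$860.36 → $4,537.90
  Jul: +$860.36 → $5,398.26
  Aug: +$860.36 − $1,991.82 → $4,266.80
  Sep: +$860.36 − $5,987.52 → -$860.36
  Oct: +$860.36 → $0.00
Lowest trial balance = -$860.36 (Sep)
Initial deposit = cushion − low point = $1,720.72 − (-$860.36) = $2,581.08

$2,581.08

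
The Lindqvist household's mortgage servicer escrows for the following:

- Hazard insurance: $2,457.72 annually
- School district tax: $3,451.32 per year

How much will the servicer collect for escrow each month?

Hazard insurance — $2,457.72 per year
School district tax — $3,451.32 per year
Total per year = $2,457.72 + $3,451.32 = $5,909.04
Monthly = $5,909.04 ÷ 12 = $492.42

$492.42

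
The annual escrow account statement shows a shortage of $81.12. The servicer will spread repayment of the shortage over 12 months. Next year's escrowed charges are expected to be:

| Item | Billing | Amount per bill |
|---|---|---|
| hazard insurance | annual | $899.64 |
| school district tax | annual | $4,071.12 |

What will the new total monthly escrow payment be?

$420.99

Hazard insurance — $899.64 annually
School district tax — $4,071.12 annually
Annual escrow total = $899.64 + $4,071.12 = $4,970.76
Monthly escrow = $4,970.76 / 12 = $414.23
Monthly shortage recovery: $81.12 ÷ 12 = $6.76
New monthly escrow = $414.23 + $6.76 = $420.99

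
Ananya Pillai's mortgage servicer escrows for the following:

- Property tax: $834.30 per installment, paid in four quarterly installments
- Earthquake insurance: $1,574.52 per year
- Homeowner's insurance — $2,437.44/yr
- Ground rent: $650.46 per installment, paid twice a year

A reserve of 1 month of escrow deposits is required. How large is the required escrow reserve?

$720.84

Property tax: $834.30 × 4 = $3,337.20/yr
Earthquake insurance: $1,574.52/yr
Homeowner's insurance: $2,437.44/yr
Ground rent: $650.46 × 2 = $1,300.92/yr
Total per year = $3,337.20 + $1,574.52 + $2,437.44 + $1,300.92 = $8,650.08
Base monthly escrow = $8,650.08 / 12 = $720.84
Required cushion = 1 × $720.84 = $720.84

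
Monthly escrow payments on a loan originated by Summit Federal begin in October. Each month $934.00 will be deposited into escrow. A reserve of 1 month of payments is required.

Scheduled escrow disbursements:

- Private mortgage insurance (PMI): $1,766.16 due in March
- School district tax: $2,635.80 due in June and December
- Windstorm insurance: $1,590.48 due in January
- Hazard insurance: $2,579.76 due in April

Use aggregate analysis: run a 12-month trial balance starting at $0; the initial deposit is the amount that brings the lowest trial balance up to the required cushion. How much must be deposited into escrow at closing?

$3,736.00

Cushion = 1 × $934.00 = $934.00
Trial balance (start $0, +$934.00 each month, − disbursements):
  Oct: +$934.00 → $934.00
  Nov: +$934.00 → $1,868.00
  Dec: +$934.00 − $2,635.80 → $166.20
  Jan: +$934.00 − $1,590.48 → -$490.28
  Feb: +$934.00 → $443.72
  Mar: +$934.00 − $1,766.16 → -$388.44
  Apr: +$934.00 − $2,579.76 → -$2,034.20
  May: +$934.00 → -$1,100.20
  Jun: +$934.00 − $2,635.80 → -$2,802.00
  Jul: +$934.00 → -$1,868.00
  Aug: +$934.00 → -$934.00
  Sep: +$934.00 → $0.00
Lowest trial balance = -$2,802.00 (Jun)
Initial deposit = cushion − low point = $934.00 − (-$2,802.00) = $3,736.00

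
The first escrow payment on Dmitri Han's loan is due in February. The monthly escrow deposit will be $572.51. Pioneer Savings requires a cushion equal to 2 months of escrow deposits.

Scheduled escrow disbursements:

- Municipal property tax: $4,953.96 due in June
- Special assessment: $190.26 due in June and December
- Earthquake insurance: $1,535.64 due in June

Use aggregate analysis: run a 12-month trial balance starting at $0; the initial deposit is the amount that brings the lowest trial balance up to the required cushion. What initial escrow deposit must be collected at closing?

$4,962.33

Cushion = 2 × $572.51 = $1,145.02
Trial balance (start $0, +$572.51 each month, − disbursements):
  Feb: +$572.51 → $572.51
  Mar: +$572.51 → $1,145.02
  Apr: +$572.51 → $1,717.53
  May: +$572.51 → $2,290.04
  Jun: +$572.51 − $6,679.86 → -$3,817.31
  Jul: +$572.51 → -$3,244.80
  Aug: +$572.51 → -$2,672.29
  Sep: +$572.51 → -$2,099.78
  Oct: +$572.51 → -$1,527.27
  Nov: +$572.51 → -$954.76
  Dec: +$572.51 − $190.26 → -$572.51
  Jan: +$572.51 → $0.00
Lowest trial balance = -$3,817.31 (Jun)
Initial deposit = cushion − low point = $1,145.02 − (-$3,817.31) = $4,962.33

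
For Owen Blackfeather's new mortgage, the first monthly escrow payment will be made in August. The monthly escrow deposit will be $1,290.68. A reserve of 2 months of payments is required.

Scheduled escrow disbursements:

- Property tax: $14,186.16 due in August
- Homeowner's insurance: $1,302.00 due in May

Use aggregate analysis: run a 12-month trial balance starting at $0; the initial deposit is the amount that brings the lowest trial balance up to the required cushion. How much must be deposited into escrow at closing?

$15,476.84

Cushion = 2 × $1,290.68 = $2,581.36
Trial balance (start $0, +$1,290.68 each month, − disbursements):
  Aug: +$1,290.68 − $14,186.16 → -$12,895.48
  Sep: +$1,290.68 → -$11,604.80
  Oct: +$1,290.68 → -$10,314.12
  Nov: +$1,290.68 → -$9,023.44
  Dec: +$1,290.68 → -$7,732.76
  Jan: +$1,290.68 → -$6,442.08
  Feb: +$1,290.68 → -$5,151.40
  Mar: +$1,290.68 → -$3,860.72
  Apr: +$1,290.68 → -$2,570.04
  May: +$1,290.68 − $1,302.00 → -$2,581.36
  Jun: +$1,290.68 → -$1,290.68
  Jul: +$1,290.68 → $0.00
Lowest trial balance = -$12,895.48 (Aug)
Initial deposit = cushion − low point = $2,581.36 − (-$12,895.48) = $15,476.84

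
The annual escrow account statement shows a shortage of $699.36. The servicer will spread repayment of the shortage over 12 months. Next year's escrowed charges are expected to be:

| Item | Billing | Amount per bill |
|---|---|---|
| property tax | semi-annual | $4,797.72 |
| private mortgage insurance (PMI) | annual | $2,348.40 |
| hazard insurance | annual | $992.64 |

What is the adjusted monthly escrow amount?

$1,136.32

Property tax = $4,797.72 × 2 = $9,595.44 per year
Private mortgage insurance (PMI) = $2,348.40 per year
Hazard insurance = $992.64 per year
Total per year = $12,936.48
Per month = $12,936.48 / 12 = $1,078.04
Shortage spread = $699.36 ÷ 12 = $58.28/mo
Adjusted monthly = $1,078.04 + $58.28 = $1,136.32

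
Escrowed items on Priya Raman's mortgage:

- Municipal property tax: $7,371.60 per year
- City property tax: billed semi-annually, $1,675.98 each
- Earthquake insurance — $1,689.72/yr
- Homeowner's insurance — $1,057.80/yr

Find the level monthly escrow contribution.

Municipal property tax — $7,371.60
City property tax — $1,675.98 × 2 = $3,351.96
Earthquake insurance — $1,689.72
Homeowner's insurance — $1,057.80
Combined annual = $13,471.08
Per month = $13,471.08 / 12 = $1,122.59

$1,122.59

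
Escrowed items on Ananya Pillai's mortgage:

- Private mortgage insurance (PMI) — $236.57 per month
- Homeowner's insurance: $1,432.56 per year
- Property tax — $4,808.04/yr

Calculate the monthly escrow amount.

$756.62

Private mortgage insurance (PMI) — $236.57 × 12 = $2,838.84 per year
Homeowner's insurance — $1,432.56 per year
Property tax — $4,808.04 per year
Total annual escrow = $9,079.44
Per month = $9,079.44 ÷ 12 = $756.62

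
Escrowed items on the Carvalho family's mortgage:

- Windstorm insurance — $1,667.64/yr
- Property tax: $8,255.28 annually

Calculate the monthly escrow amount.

Windstorm insurance: $1,667.64
Property tax: $8,255.28
Total per year = $9,922.92
Monthly = $9,922.92 ÷ 12 = $826.91

$826.91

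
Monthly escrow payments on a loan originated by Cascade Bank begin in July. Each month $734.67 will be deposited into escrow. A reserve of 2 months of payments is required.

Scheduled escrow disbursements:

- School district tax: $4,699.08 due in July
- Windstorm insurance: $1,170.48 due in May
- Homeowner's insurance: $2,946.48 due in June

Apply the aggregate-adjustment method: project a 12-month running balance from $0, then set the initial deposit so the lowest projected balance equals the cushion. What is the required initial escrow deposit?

$5,433.75

Cushion = 2 × $734.67 = $1,469.34
Trial balance (start $0, +$734.67 each month, − disbursements):
  Jul: +$734.67 − $4,699.08 → -$3,964.41
  Aug: +$734.67 → -$3,229.74
  Sep: +$734.67 → -$2,495.07
  Oct: +$734.67 → -$1,760.40
  Nov: +$734.67 → -$1,025.73
  Dec: +$734.67 → -$291.06
  Jan: +$734.67 → $443.61
  Feb: +$734.67 → $1,178.28
  Mar: +$734.67 → $1,912.95
  Apr: +$734.67 → $2,647.62
  May: +$734.67 − $1,170.48 → $2,211.81
  Jun: +$734.67 − $2,946.48 → $0.00
Lowest trial balance = -$3,964.41 (Jul)
Initial deposit = cushion − low point = $1,469.34 − (-$3,964.41) = $5,433.75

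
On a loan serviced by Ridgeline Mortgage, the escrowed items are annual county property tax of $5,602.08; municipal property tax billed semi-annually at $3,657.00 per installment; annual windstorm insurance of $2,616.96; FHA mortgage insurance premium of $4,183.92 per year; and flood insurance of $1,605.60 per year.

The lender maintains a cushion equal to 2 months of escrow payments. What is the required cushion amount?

County property tax: $5,602.08
Municipal property tax: $3,657.00 × 2 = $7,314.00
Windstorm insurance: $2,616.96
FHA mortgage insurance premium: $4,183.92
Flood insurance: $1,605.60
Total annual escrow = $21,322.56
Per month = $21,322.56 / 12 = $1,776.88
Required cushion = 2 × $1,776.88 = $3,553.76

$3,553.76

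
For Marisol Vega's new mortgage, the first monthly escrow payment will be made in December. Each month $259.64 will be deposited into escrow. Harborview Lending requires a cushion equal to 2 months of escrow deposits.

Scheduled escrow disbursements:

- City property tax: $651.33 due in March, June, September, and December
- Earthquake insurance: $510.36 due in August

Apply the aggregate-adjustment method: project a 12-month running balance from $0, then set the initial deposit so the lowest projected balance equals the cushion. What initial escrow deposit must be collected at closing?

$1,038.56

Cushion = 2 × $259.64 = $519.28
Trial balance (start $0, +$259.64 each month, − disbursements):
  Dec: +$259.64 − $651.33 → -$391.69
  Jan: +$259.64 → -$132.05
  Feb: +$259.64 → $127.59
  Mar: +$259.64 − $651.33 → -$264.10
  Apr: +$259.64 → -$4.46
  May: +$259.64 → $255.18
  Jun: +$259.64 − $651.33 → -$136.51
  Jul: +$259.64 → $123.13
  Aug: +$259.64 − $510.36 → -$127.59
  Sep: +$259.64 − $651.33 → -$519.28
  Oct: +$259.64 → -$259.64
  Nov: +$259.64 → $0.00
Lowest trial balance = -$519.28 (Sep)
Initial deposit = cushion − low point = $519.28 − (-$519.28) = $1,038.56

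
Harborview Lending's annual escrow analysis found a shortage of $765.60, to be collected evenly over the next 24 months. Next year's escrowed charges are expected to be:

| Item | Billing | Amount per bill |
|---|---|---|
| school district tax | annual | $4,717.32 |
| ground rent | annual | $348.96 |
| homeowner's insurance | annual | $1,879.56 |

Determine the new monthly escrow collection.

School district tax: $4,717.32
Ground rent: $348.96
Homeowner's insurance: $1,879.56
Yearly total = $6,945.84
Monthly = $6,945.84 ÷ 12 = $578.82
Monthly shortage recovery: $765.60 / 24 = $31.90
Adjusted monthly = $578.82 + $31.90 = $610.72

$610.72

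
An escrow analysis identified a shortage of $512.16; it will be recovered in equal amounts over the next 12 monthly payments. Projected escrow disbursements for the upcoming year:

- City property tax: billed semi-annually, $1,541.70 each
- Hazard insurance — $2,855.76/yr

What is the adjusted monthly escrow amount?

$537.61

City property tax: $1,541.70 × 2 = $3,083.40/yr
Hazard insurance: $2,855.76/yr
Combined annual = $3,083.40 + $2,855.76 = $5,939.16
Per month = $5,939.16 ÷ 12 = $494.93
Shortage spread = $512.16 / 12 = $42.68/mo
Adjusted monthly = $494.93 + $42.68 = $537.61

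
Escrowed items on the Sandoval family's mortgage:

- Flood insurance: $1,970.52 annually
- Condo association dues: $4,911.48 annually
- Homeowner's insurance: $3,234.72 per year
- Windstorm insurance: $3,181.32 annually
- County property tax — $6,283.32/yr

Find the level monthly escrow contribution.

$1,631.78

Flood insurance — $1,970.52 per year
Condo association dues — $4,911.48 per year
Homeowner's insurance — $3,234.72 per year
Windstorm insurance — $3,181.32 per year
County property tax — $6,283.32 per year
Combined annual = $19,581.36
Monthly escrow = $19,581.36 / 12 = $1,631.78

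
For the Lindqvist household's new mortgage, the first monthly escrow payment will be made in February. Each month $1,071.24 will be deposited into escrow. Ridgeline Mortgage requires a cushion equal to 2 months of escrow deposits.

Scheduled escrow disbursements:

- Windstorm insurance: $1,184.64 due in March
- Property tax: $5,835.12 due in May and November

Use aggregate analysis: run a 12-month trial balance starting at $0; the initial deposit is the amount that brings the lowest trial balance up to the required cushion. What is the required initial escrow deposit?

$4,877.28

Cushion = 2 × $1,071.24 = $2,142.48
Trial balance (start $0, +$1,071.24 each month, − disbursements):
  Feb: +$1,071.24 → $1,071.24
  Mar: +$1,071.24 − $1,184.64 → $957.84
  Apr: +$1,071.24 → $2,029.08
  May: +$1,071.24 − $5,835.12 → -$2,734.80
  Jun: +$1,071.24 → -$1,663.56
  Jul: +$1,071.24 → -$592.32
  Aug: +$1,071.24 → $478.92
  Sep: +$1,071.24 → $1,550.16
  Oct: +$1,071.24 → $2,621.40
  Nov: +$1,071.24 − $5,835.12 → -$2,142.48
  Dec: +$1,071.24 → -$1,071.24
  Jan: +$1,071.24 → $0.00
Lowest trial balance = -$2,734.80 (May)
Initial deposit = cushion − low point = $2,142.48 − (-$2,734.80) = $4,877.28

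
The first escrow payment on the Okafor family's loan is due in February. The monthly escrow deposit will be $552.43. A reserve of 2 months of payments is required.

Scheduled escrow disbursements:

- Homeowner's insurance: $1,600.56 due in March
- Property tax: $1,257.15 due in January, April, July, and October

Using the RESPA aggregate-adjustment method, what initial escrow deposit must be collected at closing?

$2,305.28

Cushion = 2 × $552.43 = $1,104.86
Trial balance (start $0, +$552.43 each month, − disbursements):
  Feb: +$552.43 → $552.43
  Mar: +$552.43 − $1,600.56 → -$495.70
  Apr: +$552.43 − $1,257.15 → -$1,200.42
  May: +$552.43 → -$647.99
  Jun: +$552.43 → -$95.56
  Jul: +$552.43 − $1,257.15 → -$800.28
  Aug: +$552.43 → -$247.85
  Sep: +$552.43 → $304.58
  Oct: +$552.43 − $1,257.15 → -$400.14
  Nov: +$552.43 → $152.29
  Dec: +$552.43 → $704.72
  Jan: +$552.43 − $1,257.15 → $0.00
Lowest trial balance = -$1,200.42 (Apr)
Initial deposit = cushion − low point = $1,104.86 − (-$1,200.42) = $2,305.28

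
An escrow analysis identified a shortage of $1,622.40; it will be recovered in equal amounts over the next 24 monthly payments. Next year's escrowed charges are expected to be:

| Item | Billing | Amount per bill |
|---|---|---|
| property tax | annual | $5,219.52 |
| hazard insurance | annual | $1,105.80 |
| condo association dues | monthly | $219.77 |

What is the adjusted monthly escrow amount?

$814.48

Property tax = $5,219.52 annually
Hazard insurance = $1,105.80 annually
Condo association dues = $219.77 × 12 = $2,637.24 annually
Total per year = $5,219.52 + $1,105.80 + $2,637.24 = $8,962.56
Monthly = $8,962.56 ÷ 12 = $746.88
Shortage spread = $1,622.40 / 24 = $67.60/mo
Adjusted monthly = $746.88 + $67.60 = $814.48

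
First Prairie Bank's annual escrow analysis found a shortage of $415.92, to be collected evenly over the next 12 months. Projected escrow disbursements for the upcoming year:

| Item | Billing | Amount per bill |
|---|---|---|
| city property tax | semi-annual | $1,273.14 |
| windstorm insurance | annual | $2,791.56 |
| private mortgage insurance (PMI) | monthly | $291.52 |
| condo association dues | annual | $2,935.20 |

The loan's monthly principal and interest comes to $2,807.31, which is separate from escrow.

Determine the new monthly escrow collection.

$1,015.60

City property tax = $1,273.14 × 2 = $2,546.28 per year
Windstorm insurance = $2,791.56 per year
Private mortgage insurance (PMI) = $291.52 × 12 = $3,498.24 per year
Condo association dues = $2,935.20 per year
Combined annual = $2,546.28 + $2,791.56 + $3,498.24 + $2,935.20 = $11,771.28
Monthly = $11,771.28 ÷ 12 = $980.94
Shortage spread = $415.92 / 12 = $34.66/mo
Adjusted monthly = $980.94 + $34.66 = $1,015.60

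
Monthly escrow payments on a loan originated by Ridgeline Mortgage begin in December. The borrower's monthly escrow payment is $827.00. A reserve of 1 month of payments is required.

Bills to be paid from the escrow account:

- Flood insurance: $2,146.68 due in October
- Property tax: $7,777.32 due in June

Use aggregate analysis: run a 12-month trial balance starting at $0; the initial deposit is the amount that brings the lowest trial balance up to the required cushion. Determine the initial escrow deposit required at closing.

Cushion = 1 × $827.00 = $827.00
Trial balance (start $0, +$827.00 each month, − disbursements):
  Dec: +$827.00 → $827.00
  Jan: +$827.00 → $1,654.00
  Feb: +$827.00 → $2,481.00
  Mar: +$827.00 → $3,308.00
  Apr: +$827.00 → $4,135.00
  May: +$827.00 → $4,962.00
  Jun: +$827.00 − $7,777.32 → -$1,988.32
  Jul: +$827.00 → -$1,161.32
  Aug: +$827.00 → -$334.32
  Sep: +$827.00 → $492.68
  Oct: +$827.00 − $2,146.68 → -$827.00
  Nov: +$827.00 → $0.00
Lowest trial balance = -$1,988.32 (Jun)
Initial deposit = cushion − low point = $827.00 − (-$1,988.32) = $2,815.32

$2,815.32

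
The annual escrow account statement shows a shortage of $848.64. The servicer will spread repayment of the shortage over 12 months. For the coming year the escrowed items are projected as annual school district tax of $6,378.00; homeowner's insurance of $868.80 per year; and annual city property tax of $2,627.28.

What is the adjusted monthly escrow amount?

School district tax: $6,378.00/yr
Homeowner's insurance: $868.80/yr
City property tax: $2,627.28/yr
Annual escrow total = $6,378.00 + $868.80 + $2,627.28 = $9,874.08
Base monthly escrow = $9,874.08 / 12 = $822.84
Monthly shortage recovery: $848.64 ÷ 12 = $70.72
Adjusted monthly = $822.84 + $70.72 = $893.56

$893.56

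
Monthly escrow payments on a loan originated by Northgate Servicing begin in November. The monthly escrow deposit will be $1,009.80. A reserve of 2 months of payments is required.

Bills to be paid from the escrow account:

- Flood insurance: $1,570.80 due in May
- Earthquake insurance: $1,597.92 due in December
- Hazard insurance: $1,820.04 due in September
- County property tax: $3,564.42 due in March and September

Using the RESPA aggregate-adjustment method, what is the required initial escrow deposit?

$3,029.40

Cushion = 2 × $1,009.80 = $2,019.60
Trial balance (start $0, +$1,009.80 each month, − disbursements):
  Nov: +$1,009.80 → $1,009.80
  Dec: +$1,009.80 − $1,597.92 → $421.68
  Jan: +$1,009.80 → $1,431.48
  Feb: +$1,009.80 → $2,441.28
  Mar: +$1,009.80 − $3,564.42 → -$113.34
  Apr: +$1,009.80 → $896.46
  May: +$1,009.80 − $1,570.80 → $335.46
  Jun: +$1,009.80 → $1,345.26
  Jul: +$1,009.80 → $2,355.06
  Aug: +$1,009.80 → $3,364.86
  Sep: +$1,009.80 − $5,384.46 → -$1,009.80
  Oct: +$1,009.80 → $0.00
Lowest trial balance = -$1,009.80 (Sep)
Initial deposit = cushion − low point = $2,019.60 − (-$1,009.80) = $3,029.40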